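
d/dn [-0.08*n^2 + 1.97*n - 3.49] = 1.97 - 0.16*n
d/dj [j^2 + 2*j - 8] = 2*j + 2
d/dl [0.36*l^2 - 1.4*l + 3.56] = 0.72*l - 1.4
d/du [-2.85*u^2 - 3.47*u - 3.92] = -5.7*u - 3.47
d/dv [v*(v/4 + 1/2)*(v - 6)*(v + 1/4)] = v^3 - 45*v^2/16 - 13*v/2 - 3/4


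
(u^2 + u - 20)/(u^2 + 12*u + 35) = (u - 4)/(u + 7)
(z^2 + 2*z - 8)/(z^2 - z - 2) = (z + 4)/(z + 1)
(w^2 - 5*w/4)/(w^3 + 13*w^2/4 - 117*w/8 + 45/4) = 2*w/(2*w^2 + 9*w - 18)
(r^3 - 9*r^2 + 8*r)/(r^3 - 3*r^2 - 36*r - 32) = r*(r - 1)/(r^2 + 5*r + 4)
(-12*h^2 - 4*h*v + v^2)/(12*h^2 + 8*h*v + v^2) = (-6*h + v)/(6*h + v)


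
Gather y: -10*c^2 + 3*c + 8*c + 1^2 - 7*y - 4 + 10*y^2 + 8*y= -10*c^2 + 11*c + 10*y^2 + y - 3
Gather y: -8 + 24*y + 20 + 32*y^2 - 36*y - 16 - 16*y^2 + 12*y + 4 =16*y^2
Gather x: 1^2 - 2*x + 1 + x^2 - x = x^2 - 3*x + 2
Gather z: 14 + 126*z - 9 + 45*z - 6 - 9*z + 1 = 162*z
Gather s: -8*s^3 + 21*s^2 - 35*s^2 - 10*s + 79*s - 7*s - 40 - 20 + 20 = -8*s^3 - 14*s^2 + 62*s - 40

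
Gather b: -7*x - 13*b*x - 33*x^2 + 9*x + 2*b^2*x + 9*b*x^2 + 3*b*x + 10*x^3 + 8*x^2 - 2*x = 2*b^2*x + b*(9*x^2 - 10*x) + 10*x^3 - 25*x^2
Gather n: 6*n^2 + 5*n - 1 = 6*n^2 + 5*n - 1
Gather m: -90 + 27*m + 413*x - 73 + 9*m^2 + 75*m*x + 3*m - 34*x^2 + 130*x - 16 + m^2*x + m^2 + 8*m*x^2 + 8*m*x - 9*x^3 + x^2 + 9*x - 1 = m^2*(x + 10) + m*(8*x^2 + 83*x + 30) - 9*x^3 - 33*x^2 + 552*x - 180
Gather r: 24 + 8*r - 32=8*r - 8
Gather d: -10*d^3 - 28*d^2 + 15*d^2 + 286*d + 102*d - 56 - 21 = -10*d^3 - 13*d^2 + 388*d - 77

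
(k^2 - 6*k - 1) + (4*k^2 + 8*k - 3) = 5*k^2 + 2*k - 4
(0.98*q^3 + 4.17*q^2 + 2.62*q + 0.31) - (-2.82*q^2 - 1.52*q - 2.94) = 0.98*q^3 + 6.99*q^2 + 4.14*q + 3.25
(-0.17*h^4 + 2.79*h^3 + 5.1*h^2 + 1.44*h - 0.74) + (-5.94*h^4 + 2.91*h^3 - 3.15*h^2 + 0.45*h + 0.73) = -6.11*h^4 + 5.7*h^3 + 1.95*h^2 + 1.89*h - 0.01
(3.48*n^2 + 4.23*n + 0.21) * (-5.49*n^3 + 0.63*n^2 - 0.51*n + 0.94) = -19.1052*n^5 - 21.0303*n^4 - 0.2628*n^3 + 1.2462*n^2 + 3.8691*n + 0.1974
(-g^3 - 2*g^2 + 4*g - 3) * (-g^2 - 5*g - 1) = g^5 + 7*g^4 + 7*g^3 - 15*g^2 + 11*g + 3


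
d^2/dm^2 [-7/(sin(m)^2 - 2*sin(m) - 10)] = 14*(-2*sin(m)^4 + 3*sin(m)^3 - 19*sin(m)^2 + 4*sin(m) + 14)/(2*sin(m) + cos(m)^2 + 9)^3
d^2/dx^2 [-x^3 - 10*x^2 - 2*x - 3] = -6*x - 20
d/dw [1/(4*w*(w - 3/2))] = (3 - 4*w)/(2*w^2*(4*w^2 - 12*w + 9))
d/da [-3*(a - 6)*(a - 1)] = 21 - 6*a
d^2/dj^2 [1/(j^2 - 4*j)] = 2*(-j*(j - 4) + 4*(j - 2)^2)/(j^3*(j - 4)^3)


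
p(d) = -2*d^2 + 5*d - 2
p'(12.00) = -43.00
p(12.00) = -230.00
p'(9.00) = -31.00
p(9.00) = -119.00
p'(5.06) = -15.24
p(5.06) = -27.91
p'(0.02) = 4.92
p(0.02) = -1.90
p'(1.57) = -1.28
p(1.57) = 0.92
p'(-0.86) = 8.44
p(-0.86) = -7.78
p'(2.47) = -4.88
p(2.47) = -1.85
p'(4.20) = -11.80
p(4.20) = -16.28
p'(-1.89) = 12.56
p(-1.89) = -18.59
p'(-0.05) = 5.20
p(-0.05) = -2.26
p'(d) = 5 - 4*d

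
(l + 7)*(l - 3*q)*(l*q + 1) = l^3*q - 3*l^2*q^2 + 7*l^2*q + l^2 - 21*l*q^2 - 3*l*q + 7*l - 21*q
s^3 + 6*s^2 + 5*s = s*(s + 1)*(s + 5)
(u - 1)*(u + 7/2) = u^2 + 5*u/2 - 7/2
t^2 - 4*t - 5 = (t - 5)*(t + 1)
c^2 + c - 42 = (c - 6)*(c + 7)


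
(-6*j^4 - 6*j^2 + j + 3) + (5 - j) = -6*j^4 - 6*j^2 + 8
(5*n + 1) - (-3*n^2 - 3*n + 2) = 3*n^2 + 8*n - 1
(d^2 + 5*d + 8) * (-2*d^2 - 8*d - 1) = -2*d^4 - 18*d^3 - 57*d^2 - 69*d - 8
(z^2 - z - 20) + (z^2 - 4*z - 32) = 2*z^2 - 5*z - 52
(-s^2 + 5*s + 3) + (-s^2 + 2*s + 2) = -2*s^2 + 7*s + 5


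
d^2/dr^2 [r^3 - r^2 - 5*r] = 6*r - 2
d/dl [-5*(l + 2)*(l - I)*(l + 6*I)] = -15*l^2 - l*(20 + 50*I) - 30 - 50*I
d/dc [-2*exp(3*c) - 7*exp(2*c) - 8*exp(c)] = (-6*exp(2*c) - 14*exp(c) - 8)*exp(c)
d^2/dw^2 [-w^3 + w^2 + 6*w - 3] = 2 - 6*w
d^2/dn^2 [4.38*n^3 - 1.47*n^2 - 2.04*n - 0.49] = 26.28*n - 2.94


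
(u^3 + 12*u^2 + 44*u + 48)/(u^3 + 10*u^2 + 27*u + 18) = (u^2 + 6*u + 8)/(u^2 + 4*u + 3)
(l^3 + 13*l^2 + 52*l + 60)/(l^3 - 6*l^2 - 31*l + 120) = (l^2 + 8*l + 12)/(l^2 - 11*l + 24)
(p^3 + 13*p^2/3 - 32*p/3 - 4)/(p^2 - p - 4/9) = 3*(p^2 + 4*p - 12)/(3*p - 4)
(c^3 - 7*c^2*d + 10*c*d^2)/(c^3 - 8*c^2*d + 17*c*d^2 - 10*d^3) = c/(c - d)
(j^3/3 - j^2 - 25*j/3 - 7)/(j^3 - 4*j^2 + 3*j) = (j^3 - 3*j^2 - 25*j - 21)/(3*j*(j^2 - 4*j + 3))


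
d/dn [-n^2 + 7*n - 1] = 7 - 2*n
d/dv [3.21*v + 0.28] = 3.21000000000000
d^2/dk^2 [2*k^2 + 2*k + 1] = 4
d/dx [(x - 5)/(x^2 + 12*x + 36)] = (16 - x)/(x^3 + 18*x^2 + 108*x + 216)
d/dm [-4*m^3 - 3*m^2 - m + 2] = -12*m^2 - 6*m - 1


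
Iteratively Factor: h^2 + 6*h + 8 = (h + 2)*(h + 4)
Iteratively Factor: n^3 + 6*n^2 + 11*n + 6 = (n + 2)*(n^2 + 4*n + 3) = (n + 2)*(n + 3)*(n + 1)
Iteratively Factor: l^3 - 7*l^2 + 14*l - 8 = (l - 2)*(l^2 - 5*l + 4) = (l - 2)*(l - 1)*(l - 4)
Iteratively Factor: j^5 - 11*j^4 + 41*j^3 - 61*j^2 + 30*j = (j - 1)*(j^4 - 10*j^3 + 31*j^2 - 30*j) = (j - 2)*(j - 1)*(j^3 - 8*j^2 + 15*j) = (j - 5)*(j - 2)*(j - 1)*(j^2 - 3*j) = (j - 5)*(j - 3)*(j - 2)*(j - 1)*(j)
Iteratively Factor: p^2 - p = (p - 1)*(p)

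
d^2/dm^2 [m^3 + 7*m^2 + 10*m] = 6*m + 14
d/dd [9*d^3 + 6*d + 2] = 27*d^2 + 6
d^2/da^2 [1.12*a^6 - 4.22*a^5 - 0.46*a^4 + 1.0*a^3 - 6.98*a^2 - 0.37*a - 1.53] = 33.6*a^4 - 84.4*a^3 - 5.52*a^2 + 6.0*a - 13.96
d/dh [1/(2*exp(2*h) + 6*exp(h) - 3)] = (-4*exp(h) - 6)*exp(h)/(2*exp(2*h) + 6*exp(h) - 3)^2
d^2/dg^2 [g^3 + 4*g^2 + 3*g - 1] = 6*g + 8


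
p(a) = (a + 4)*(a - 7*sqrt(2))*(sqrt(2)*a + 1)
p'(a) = sqrt(2)*(a + 4)*(a - 7*sqrt(2)) + (a + 4)*(sqrt(2)*a + 1) + (a - 7*sqrt(2))*(sqrt(2)*a + 1)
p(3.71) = -298.10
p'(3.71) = -57.99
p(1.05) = -111.05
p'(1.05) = -72.64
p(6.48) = -364.24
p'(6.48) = 21.08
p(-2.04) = 44.11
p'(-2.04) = -14.28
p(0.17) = -50.33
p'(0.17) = -64.27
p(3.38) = -278.10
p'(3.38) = -63.07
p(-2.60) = 46.84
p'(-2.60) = 4.97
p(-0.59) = -5.92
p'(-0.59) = -51.76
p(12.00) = 603.96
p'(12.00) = 372.81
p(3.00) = -253.20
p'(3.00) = -67.77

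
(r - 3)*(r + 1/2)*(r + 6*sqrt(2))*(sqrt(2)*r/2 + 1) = sqrt(2)*r^4/2 - 5*sqrt(2)*r^3/4 + 7*r^3 - 35*r^2/2 + 21*sqrt(2)*r^2/4 - 15*sqrt(2)*r - 21*r/2 - 9*sqrt(2)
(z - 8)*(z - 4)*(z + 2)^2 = z^4 - 8*z^3 - 12*z^2 + 80*z + 128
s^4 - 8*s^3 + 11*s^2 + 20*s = s*(s - 5)*(s - 4)*(s + 1)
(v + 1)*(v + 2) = v^2 + 3*v + 2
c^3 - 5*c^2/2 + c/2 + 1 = (c - 2)*(c - 1)*(c + 1/2)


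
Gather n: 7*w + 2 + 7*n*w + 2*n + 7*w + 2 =n*(7*w + 2) + 14*w + 4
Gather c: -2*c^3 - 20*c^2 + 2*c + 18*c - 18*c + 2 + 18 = -2*c^3 - 20*c^2 + 2*c + 20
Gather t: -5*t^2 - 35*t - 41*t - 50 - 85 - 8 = -5*t^2 - 76*t - 143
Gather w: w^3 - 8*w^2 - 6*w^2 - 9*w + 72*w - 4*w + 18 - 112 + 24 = w^3 - 14*w^2 + 59*w - 70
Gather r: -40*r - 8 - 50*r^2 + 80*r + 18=-50*r^2 + 40*r + 10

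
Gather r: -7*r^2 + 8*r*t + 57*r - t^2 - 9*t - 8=-7*r^2 + r*(8*t + 57) - t^2 - 9*t - 8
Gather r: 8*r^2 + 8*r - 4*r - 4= 8*r^2 + 4*r - 4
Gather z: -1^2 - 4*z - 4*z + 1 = -8*z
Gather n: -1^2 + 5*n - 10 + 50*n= 55*n - 11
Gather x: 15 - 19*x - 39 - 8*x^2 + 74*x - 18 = -8*x^2 + 55*x - 42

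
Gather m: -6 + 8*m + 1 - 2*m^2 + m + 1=-2*m^2 + 9*m - 4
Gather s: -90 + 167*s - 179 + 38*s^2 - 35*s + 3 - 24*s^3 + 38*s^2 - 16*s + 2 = -24*s^3 + 76*s^2 + 116*s - 264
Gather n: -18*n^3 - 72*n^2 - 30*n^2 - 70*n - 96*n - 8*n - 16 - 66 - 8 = -18*n^3 - 102*n^2 - 174*n - 90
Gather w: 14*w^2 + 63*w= 14*w^2 + 63*w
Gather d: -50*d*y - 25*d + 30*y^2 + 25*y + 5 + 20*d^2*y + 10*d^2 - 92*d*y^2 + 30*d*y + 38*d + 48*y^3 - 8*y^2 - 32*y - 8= d^2*(20*y + 10) + d*(-92*y^2 - 20*y + 13) + 48*y^3 + 22*y^2 - 7*y - 3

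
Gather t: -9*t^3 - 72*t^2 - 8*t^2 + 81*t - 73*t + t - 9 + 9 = -9*t^3 - 80*t^2 + 9*t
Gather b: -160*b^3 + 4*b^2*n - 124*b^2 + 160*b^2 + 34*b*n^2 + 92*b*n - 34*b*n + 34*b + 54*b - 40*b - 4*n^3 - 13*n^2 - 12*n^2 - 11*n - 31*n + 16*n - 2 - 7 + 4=-160*b^3 + b^2*(4*n + 36) + b*(34*n^2 + 58*n + 48) - 4*n^3 - 25*n^2 - 26*n - 5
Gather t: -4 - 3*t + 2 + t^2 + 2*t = t^2 - t - 2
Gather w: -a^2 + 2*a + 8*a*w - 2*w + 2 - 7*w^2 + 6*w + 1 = -a^2 + 2*a - 7*w^2 + w*(8*a + 4) + 3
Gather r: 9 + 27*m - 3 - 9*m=18*m + 6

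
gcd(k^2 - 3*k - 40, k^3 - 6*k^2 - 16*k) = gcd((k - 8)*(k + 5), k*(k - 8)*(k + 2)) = k - 8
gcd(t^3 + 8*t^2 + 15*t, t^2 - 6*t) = t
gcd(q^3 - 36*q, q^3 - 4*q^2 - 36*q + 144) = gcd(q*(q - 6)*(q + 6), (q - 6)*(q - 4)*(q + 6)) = q^2 - 36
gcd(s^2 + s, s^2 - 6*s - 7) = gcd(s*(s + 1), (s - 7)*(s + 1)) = s + 1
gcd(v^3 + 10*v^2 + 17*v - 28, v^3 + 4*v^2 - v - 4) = v^2 + 3*v - 4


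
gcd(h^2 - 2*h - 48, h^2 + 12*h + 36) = h + 6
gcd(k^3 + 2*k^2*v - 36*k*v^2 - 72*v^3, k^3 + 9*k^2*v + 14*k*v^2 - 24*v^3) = k + 6*v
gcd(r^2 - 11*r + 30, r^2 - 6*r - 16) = 1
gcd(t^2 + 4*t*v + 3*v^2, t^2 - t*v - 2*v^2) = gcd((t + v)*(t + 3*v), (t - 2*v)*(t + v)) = t + v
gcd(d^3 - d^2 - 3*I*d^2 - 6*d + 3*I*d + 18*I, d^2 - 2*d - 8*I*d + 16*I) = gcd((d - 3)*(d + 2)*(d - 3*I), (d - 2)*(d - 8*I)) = 1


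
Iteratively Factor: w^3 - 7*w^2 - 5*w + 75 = (w - 5)*(w^2 - 2*w - 15) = (w - 5)^2*(w + 3)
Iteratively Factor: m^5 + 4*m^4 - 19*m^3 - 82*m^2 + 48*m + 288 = (m + 3)*(m^4 + m^3 - 22*m^2 - 16*m + 96) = (m + 3)^2*(m^3 - 2*m^2 - 16*m + 32) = (m + 3)^2*(m + 4)*(m^2 - 6*m + 8) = (m - 4)*(m + 3)^2*(m + 4)*(m - 2)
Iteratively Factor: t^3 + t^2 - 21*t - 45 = (t + 3)*(t^2 - 2*t - 15) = (t - 5)*(t + 3)*(t + 3)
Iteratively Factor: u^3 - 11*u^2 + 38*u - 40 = (u - 2)*(u^2 - 9*u + 20) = (u - 5)*(u - 2)*(u - 4)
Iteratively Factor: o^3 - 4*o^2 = (o)*(o^2 - 4*o) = o^2*(o - 4)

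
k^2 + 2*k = k*(k + 2)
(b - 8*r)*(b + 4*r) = b^2 - 4*b*r - 32*r^2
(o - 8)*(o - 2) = o^2 - 10*o + 16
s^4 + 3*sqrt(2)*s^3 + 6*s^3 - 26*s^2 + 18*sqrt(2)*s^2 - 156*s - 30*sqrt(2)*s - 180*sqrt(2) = (s + 6)*(s - 3*sqrt(2))*(s + sqrt(2))*(s + 5*sqrt(2))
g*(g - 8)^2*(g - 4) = g^4 - 20*g^3 + 128*g^2 - 256*g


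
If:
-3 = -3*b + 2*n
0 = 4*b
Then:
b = 0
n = -3/2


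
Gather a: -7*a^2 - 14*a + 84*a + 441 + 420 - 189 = -7*a^2 + 70*a + 672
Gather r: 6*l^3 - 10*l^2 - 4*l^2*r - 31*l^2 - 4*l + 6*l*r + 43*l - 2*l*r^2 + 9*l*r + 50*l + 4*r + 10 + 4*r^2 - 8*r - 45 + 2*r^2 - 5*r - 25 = 6*l^3 - 41*l^2 + 89*l + r^2*(6 - 2*l) + r*(-4*l^2 + 15*l - 9) - 60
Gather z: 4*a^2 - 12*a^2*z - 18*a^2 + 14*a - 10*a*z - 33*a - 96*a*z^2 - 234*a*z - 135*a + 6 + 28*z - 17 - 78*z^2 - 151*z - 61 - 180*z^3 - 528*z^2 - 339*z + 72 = -14*a^2 - 154*a - 180*z^3 + z^2*(-96*a - 606) + z*(-12*a^2 - 244*a - 462)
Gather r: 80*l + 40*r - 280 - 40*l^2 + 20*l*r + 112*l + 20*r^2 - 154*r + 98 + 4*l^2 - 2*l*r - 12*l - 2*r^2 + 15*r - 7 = -36*l^2 + 180*l + 18*r^2 + r*(18*l - 99) - 189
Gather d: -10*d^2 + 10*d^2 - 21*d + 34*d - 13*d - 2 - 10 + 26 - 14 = 0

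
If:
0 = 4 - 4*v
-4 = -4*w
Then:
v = 1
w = 1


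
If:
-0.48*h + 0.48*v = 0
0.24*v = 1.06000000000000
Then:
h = 4.42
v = 4.42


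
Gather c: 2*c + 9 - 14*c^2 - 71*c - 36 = -14*c^2 - 69*c - 27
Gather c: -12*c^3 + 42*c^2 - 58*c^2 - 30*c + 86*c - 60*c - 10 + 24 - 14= -12*c^3 - 16*c^2 - 4*c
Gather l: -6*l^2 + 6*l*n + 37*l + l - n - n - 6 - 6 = -6*l^2 + l*(6*n + 38) - 2*n - 12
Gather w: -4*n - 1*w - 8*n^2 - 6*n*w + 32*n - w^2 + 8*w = -8*n^2 + 28*n - w^2 + w*(7 - 6*n)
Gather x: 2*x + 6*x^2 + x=6*x^2 + 3*x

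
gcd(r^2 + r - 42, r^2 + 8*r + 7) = r + 7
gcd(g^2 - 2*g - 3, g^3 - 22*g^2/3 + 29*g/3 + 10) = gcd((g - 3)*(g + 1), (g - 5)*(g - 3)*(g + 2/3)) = g - 3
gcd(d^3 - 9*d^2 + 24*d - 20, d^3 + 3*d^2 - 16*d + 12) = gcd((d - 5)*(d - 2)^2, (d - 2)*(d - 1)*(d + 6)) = d - 2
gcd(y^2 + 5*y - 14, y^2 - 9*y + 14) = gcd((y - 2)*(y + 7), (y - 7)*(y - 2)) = y - 2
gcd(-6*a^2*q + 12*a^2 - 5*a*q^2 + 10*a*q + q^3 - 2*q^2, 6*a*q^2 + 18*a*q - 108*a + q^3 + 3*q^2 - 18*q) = 1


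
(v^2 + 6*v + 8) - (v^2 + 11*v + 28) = -5*v - 20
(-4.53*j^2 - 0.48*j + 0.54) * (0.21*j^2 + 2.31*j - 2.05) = -0.9513*j^4 - 10.5651*j^3 + 8.2911*j^2 + 2.2314*j - 1.107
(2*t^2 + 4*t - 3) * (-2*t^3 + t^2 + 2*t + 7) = -4*t^5 - 6*t^4 + 14*t^3 + 19*t^2 + 22*t - 21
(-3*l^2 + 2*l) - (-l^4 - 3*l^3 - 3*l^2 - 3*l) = l^4 + 3*l^3 + 5*l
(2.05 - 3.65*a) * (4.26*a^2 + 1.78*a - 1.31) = -15.549*a^3 + 2.236*a^2 + 8.4305*a - 2.6855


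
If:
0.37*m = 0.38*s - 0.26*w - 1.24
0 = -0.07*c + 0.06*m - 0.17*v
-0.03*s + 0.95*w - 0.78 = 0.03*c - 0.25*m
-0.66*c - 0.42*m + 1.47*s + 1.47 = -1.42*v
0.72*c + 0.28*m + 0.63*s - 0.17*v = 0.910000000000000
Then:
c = 1.73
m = -4.02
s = 0.68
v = -2.13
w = 1.96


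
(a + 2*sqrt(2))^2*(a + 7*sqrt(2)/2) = a^3 + 15*sqrt(2)*a^2/2 + 36*a + 28*sqrt(2)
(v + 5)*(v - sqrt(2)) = v^2 - sqrt(2)*v + 5*v - 5*sqrt(2)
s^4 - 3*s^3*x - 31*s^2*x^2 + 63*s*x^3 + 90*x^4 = (s - 6*x)*(s - 3*x)*(s + x)*(s + 5*x)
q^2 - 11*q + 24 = (q - 8)*(q - 3)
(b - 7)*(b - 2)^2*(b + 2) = b^4 - 9*b^3 + 10*b^2 + 36*b - 56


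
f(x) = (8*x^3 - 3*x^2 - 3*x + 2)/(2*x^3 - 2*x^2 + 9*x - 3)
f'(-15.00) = -0.02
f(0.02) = -0.69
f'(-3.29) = -0.51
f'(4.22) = 0.29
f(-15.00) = 3.77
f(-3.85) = 2.69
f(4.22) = 3.59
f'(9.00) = 0.02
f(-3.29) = 2.43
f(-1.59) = 1.08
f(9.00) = 4.05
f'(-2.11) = -0.91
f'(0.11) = -1.78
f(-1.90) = 1.41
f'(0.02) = -1.07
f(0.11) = -0.81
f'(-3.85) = -0.39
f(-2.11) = 1.61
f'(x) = (-6*x^2 + 4*x - 9)*(8*x^3 - 3*x^2 - 3*x + 2)/(2*x^3 - 2*x^2 + 9*x - 3)^2 + (24*x^2 - 6*x - 3)/(2*x^3 - 2*x^2 + 9*x - 3)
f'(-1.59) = -1.12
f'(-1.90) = -1.00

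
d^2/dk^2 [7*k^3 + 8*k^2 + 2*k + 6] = 42*k + 16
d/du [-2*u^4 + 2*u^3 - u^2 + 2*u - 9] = -8*u^3 + 6*u^2 - 2*u + 2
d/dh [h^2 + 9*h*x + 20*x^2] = 2*h + 9*x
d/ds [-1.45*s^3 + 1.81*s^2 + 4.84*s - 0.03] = -4.35*s^2 + 3.62*s + 4.84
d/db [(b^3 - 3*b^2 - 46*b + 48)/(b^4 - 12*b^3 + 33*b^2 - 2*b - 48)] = (-b^4 - 10*b^3 + 39*b^2 - 36*b + 36)/(b^6 - 8*b^5 + 18*b^4 + 4*b^3 - 47*b^2 + 12*b + 36)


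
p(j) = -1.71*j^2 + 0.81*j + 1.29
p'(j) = 0.81 - 3.42*j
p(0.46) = 1.30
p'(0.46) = -0.76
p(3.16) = -13.23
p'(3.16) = -10.00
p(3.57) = -17.61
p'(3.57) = -11.40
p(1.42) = -1.01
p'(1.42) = -4.05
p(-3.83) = -26.90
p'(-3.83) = 13.91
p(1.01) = 0.36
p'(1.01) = -2.64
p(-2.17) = -8.52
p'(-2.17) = 8.23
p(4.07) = -23.74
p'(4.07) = -13.11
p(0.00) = 1.29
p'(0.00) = 0.81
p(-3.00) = -16.53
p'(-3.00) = 11.07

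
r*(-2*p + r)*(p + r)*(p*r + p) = -2*p^3*r^2 - 2*p^3*r - p^2*r^3 - p^2*r^2 + p*r^4 + p*r^3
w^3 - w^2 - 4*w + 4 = (w - 2)*(w - 1)*(w + 2)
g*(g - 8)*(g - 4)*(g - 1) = g^4 - 13*g^3 + 44*g^2 - 32*g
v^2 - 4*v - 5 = (v - 5)*(v + 1)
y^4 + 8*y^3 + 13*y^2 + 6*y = y*(y + 1)^2*(y + 6)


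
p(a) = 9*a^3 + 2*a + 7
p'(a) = 27*a^2 + 2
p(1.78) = 61.32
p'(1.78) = 87.55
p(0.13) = 7.28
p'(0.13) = 2.46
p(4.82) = 1024.46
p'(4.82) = 629.27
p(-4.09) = -616.94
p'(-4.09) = 453.66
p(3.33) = 345.99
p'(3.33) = 301.40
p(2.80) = 210.17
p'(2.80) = 213.68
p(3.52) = 406.57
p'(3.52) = 336.54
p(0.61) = 10.26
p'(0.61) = 12.05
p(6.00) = 1963.00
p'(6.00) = 974.00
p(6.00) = 1963.00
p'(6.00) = 974.00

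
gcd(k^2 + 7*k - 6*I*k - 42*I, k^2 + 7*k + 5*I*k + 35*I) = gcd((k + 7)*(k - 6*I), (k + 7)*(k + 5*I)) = k + 7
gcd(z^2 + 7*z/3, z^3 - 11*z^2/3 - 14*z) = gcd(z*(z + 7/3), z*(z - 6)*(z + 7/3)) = z^2 + 7*z/3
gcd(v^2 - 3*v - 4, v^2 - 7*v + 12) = v - 4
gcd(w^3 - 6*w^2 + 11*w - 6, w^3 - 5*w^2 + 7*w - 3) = w^2 - 4*w + 3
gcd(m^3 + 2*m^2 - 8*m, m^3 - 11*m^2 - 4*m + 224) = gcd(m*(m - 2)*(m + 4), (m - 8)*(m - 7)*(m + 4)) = m + 4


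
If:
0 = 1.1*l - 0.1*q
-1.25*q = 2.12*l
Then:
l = 0.00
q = 0.00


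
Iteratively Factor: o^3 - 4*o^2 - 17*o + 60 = (o - 5)*(o^2 + o - 12) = (o - 5)*(o + 4)*(o - 3)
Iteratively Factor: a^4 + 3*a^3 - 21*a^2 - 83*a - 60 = (a + 1)*(a^3 + 2*a^2 - 23*a - 60) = (a + 1)*(a + 3)*(a^2 - a - 20) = (a - 5)*(a + 1)*(a + 3)*(a + 4)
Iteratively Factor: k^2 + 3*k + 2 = (k + 2)*(k + 1)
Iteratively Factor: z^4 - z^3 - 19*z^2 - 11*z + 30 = (z - 5)*(z^3 + 4*z^2 + z - 6) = (z - 5)*(z + 2)*(z^2 + 2*z - 3) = (z - 5)*(z - 1)*(z + 2)*(z + 3)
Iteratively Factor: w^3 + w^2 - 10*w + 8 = (w - 2)*(w^2 + 3*w - 4) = (w - 2)*(w + 4)*(w - 1)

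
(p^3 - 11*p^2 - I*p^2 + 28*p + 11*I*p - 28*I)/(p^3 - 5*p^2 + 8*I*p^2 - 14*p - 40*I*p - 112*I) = (p^2 + p*(-4 - I) + 4*I)/(p^2 + p*(2 + 8*I) + 16*I)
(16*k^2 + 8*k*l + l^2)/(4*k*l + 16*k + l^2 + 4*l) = (4*k + l)/(l + 4)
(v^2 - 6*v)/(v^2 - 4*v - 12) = v/(v + 2)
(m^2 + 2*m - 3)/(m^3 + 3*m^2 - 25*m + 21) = (m + 3)/(m^2 + 4*m - 21)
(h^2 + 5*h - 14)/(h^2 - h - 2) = (h + 7)/(h + 1)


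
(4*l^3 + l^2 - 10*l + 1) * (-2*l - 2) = -8*l^4 - 10*l^3 + 18*l^2 + 18*l - 2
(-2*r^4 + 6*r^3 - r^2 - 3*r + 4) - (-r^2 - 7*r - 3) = -2*r^4 + 6*r^3 + 4*r + 7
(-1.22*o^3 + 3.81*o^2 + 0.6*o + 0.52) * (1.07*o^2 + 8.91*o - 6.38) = -1.3054*o^5 - 6.7935*o^4 + 42.3727*o^3 - 18.4054*o^2 + 0.805200000000001*o - 3.3176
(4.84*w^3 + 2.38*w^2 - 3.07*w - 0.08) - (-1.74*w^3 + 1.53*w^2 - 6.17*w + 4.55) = 6.58*w^3 + 0.85*w^2 + 3.1*w - 4.63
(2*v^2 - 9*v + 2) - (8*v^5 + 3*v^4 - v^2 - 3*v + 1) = -8*v^5 - 3*v^4 + 3*v^2 - 6*v + 1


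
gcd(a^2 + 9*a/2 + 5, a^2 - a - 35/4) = a + 5/2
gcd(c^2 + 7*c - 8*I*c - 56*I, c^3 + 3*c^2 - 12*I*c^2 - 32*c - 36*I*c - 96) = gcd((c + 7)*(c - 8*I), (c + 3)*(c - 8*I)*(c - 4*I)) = c - 8*I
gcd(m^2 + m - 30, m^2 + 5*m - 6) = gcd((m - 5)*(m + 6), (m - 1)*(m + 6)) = m + 6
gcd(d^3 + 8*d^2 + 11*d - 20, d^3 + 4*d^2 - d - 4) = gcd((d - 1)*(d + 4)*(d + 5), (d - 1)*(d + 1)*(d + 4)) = d^2 + 3*d - 4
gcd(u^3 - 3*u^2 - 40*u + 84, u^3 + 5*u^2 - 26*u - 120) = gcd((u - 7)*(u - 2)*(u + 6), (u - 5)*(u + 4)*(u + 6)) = u + 6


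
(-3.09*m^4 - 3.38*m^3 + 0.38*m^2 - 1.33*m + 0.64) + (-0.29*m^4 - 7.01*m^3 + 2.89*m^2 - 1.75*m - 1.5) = -3.38*m^4 - 10.39*m^3 + 3.27*m^2 - 3.08*m - 0.86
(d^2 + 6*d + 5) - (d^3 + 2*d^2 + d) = -d^3 - d^2 + 5*d + 5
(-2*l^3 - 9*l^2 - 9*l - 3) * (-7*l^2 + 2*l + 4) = 14*l^5 + 59*l^4 + 37*l^3 - 33*l^2 - 42*l - 12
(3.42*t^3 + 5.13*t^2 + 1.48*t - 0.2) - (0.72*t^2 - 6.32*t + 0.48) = 3.42*t^3 + 4.41*t^2 + 7.8*t - 0.68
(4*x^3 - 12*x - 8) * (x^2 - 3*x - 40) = 4*x^5 - 12*x^4 - 172*x^3 + 28*x^2 + 504*x + 320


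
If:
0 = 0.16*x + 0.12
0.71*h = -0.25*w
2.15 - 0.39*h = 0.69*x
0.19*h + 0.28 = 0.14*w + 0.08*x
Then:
No Solution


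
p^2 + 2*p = p*(p + 2)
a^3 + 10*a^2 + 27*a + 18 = (a + 1)*(a + 3)*(a + 6)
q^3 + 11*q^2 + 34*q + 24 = (q + 1)*(q + 4)*(q + 6)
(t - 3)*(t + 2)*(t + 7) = t^3 + 6*t^2 - 13*t - 42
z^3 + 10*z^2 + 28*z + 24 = (z + 2)^2*(z + 6)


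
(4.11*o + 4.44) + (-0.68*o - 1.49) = 3.43*o + 2.95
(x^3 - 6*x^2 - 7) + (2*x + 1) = x^3 - 6*x^2 + 2*x - 6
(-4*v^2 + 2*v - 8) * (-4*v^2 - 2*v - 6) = 16*v^4 + 52*v^2 + 4*v + 48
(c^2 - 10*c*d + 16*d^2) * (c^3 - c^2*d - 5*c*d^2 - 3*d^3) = c^5 - 11*c^4*d + 21*c^3*d^2 + 31*c^2*d^3 - 50*c*d^4 - 48*d^5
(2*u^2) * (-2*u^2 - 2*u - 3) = -4*u^4 - 4*u^3 - 6*u^2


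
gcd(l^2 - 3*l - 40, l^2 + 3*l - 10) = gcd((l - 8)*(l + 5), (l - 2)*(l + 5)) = l + 5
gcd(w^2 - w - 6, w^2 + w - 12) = w - 3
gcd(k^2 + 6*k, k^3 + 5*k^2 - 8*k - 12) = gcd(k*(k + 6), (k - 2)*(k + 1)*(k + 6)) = k + 6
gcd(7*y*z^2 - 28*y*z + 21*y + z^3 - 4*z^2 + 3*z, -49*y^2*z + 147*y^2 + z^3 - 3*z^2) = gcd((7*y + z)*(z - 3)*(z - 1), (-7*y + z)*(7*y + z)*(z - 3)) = 7*y*z - 21*y + z^2 - 3*z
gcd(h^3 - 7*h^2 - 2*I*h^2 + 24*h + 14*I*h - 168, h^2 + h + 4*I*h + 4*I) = h + 4*I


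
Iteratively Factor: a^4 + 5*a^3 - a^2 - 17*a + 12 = (a + 3)*(a^3 + 2*a^2 - 7*a + 4) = (a + 3)*(a + 4)*(a^2 - 2*a + 1) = (a - 1)*(a + 3)*(a + 4)*(a - 1)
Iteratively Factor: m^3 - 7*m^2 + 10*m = (m)*(m^2 - 7*m + 10) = m*(m - 5)*(m - 2)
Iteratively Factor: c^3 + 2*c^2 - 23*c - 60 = (c + 4)*(c^2 - 2*c - 15) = (c - 5)*(c + 4)*(c + 3)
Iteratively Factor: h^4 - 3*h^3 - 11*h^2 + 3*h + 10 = (h + 2)*(h^3 - 5*h^2 - h + 5) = (h + 1)*(h + 2)*(h^2 - 6*h + 5) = (h - 1)*(h + 1)*(h + 2)*(h - 5)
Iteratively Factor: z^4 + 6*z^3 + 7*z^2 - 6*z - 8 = (z - 1)*(z^3 + 7*z^2 + 14*z + 8) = (z - 1)*(z + 1)*(z^2 + 6*z + 8) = (z - 1)*(z + 1)*(z + 4)*(z + 2)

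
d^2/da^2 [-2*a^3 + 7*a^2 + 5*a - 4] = 14 - 12*a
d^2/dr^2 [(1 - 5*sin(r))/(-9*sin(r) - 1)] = 14*(9*sin(r)^2 - sin(r) - 18)/(9*sin(r) + 1)^3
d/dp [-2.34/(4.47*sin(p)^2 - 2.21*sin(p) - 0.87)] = (20.9196*sin(p) - 5.1714)*cos(p)/(-4.47*sin(p)^2 + 2.21*sin(p) + 0.87)^2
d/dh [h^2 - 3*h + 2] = 2*h - 3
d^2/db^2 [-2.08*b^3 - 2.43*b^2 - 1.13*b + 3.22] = -12.48*b - 4.86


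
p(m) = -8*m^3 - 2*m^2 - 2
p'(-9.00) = -1908.00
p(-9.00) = 5668.00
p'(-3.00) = -204.00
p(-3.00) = 196.00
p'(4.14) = -427.91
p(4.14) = -603.94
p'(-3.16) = -227.01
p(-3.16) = 230.46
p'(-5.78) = -778.68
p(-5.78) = 1475.99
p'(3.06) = -236.97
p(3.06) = -249.95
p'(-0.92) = -16.63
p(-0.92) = 2.54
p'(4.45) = -493.06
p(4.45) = -746.57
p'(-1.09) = -24.15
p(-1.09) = 5.98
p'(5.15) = -657.14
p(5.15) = -1147.77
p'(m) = -24*m^2 - 4*m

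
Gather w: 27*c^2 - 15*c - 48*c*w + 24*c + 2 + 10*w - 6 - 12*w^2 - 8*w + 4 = 27*c^2 + 9*c - 12*w^2 + w*(2 - 48*c)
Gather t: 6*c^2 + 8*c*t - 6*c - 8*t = 6*c^2 - 6*c + t*(8*c - 8)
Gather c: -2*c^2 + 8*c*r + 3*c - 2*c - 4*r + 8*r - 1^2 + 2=-2*c^2 + c*(8*r + 1) + 4*r + 1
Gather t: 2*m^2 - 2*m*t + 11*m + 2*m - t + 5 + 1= 2*m^2 + 13*m + t*(-2*m - 1) + 6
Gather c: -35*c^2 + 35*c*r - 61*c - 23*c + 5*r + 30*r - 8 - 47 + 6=-35*c^2 + c*(35*r - 84) + 35*r - 49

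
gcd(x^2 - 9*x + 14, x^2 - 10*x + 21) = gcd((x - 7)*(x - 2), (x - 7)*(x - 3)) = x - 7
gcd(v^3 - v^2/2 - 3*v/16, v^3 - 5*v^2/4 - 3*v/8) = v^2 + v/4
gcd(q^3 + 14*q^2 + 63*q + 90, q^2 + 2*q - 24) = q + 6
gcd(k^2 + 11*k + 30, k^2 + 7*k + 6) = k + 6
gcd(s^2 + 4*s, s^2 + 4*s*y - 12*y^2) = 1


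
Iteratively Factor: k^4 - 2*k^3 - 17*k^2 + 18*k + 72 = (k + 3)*(k^3 - 5*k^2 - 2*k + 24) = (k + 2)*(k + 3)*(k^2 - 7*k + 12) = (k - 4)*(k + 2)*(k + 3)*(k - 3)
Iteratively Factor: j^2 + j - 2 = (j + 2)*(j - 1)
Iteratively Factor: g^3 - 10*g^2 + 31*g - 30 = (g - 2)*(g^2 - 8*g + 15) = (g - 3)*(g - 2)*(g - 5)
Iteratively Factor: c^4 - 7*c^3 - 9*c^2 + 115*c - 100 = (c - 5)*(c^3 - 2*c^2 - 19*c + 20) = (c - 5)^2*(c^2 + 3*c - 4) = (c - 5)^2*(c - 1)*(c + 4)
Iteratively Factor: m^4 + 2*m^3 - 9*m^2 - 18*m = (m + 2)*(m^3 - 9*m) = (m + 2)*(m + 3)*(m^2 - 3*m) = (m - 3)*(m + 2)*(m + 3)*(m)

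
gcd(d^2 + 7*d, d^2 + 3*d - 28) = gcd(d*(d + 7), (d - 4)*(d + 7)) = d + 7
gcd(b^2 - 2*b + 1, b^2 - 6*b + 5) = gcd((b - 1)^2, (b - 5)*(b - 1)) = b - 1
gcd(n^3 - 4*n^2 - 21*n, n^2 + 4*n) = n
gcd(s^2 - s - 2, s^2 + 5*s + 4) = s + 1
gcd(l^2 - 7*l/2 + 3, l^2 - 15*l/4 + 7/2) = l - 2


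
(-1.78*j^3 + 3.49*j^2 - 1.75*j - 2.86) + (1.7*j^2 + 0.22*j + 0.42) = -1.78*j^3 + 5.19*j^2 - 1.53*j - 2.44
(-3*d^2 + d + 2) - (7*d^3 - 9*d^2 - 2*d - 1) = -7*d^3 + 6*d^2 + 3*d + 3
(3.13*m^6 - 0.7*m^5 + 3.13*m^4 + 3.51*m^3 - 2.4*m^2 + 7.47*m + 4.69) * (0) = 0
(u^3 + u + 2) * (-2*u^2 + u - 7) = -2*u^5 + u^4 - 9*u^3 - 3*u^2 - 5*u - 14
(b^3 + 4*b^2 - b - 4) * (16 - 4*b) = -4*b^4 + 68*b^2 - 64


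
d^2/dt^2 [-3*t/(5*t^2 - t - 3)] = 6*(t*(10*t - 1)^2 + (15*t - 1)*(-5*t^2 + t + 3))/(-5*t^2 + t + 3)^3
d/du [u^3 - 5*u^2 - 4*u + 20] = 3*u^2 - 10*u - 4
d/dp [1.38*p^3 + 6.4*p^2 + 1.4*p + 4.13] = 4.14*p^2 + 12.8*p + 1.4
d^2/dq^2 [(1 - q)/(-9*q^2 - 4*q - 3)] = 2*((5 - 27*q)*(9*q^2 + 4*q + 3) + 4*(q - 1)*(9*q + 2)^2)/(9*q^2 + 4*q + 3)^3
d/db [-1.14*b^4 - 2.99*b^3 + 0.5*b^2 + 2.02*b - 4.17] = -4.56*b^3 - 8.97*b^2 + 1.0*b + 2.02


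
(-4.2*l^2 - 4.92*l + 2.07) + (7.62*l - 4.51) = -4.2*l^2 + 2.7*l - 2.44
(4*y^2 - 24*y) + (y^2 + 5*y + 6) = 5*y^2 - 19*y + 6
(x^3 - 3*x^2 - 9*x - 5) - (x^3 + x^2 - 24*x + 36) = -4*x^2 + 15*x - 41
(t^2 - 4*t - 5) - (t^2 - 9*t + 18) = 5*t - 23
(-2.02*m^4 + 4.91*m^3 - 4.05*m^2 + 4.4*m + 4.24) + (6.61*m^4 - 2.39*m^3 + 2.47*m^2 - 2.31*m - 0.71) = 4.59*m^4 + 2.52*m^3 - 1.58*m^2 + 2.09*m + 3.53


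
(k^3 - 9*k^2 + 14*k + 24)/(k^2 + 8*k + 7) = (k^2 - 10*k + 24)/(k + 7)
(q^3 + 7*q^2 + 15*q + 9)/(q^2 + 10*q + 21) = (q^2 + 4*q + 3)/(q + 7)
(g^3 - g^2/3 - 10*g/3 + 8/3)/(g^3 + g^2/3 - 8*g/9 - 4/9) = 3*(3*g^2 + 2*g - 8)/(9*g^2 + 12*g + 4)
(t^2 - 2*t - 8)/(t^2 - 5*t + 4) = (t + 2)/(t - 1)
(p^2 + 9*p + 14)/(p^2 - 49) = (p + 2)/(p - 7)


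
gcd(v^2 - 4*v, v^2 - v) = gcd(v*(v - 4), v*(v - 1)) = v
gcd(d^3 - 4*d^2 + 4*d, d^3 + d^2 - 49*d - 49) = 1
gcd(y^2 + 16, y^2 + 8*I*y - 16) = y + 4*I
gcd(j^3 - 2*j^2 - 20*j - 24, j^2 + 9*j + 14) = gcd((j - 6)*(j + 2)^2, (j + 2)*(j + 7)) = j + 2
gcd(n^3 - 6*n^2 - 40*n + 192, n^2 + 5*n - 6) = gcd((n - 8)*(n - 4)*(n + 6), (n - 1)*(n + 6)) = n + 6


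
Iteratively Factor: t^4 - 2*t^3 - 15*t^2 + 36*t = (t - 3)*(t^3 + t^2 - 12*t) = (t - 3)^2*(t^2 + 4*t) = t*(t - 3)^2*(t + 4)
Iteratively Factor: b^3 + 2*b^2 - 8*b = (b)*(b^2 + 2*b - 8) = b*(b - 2)*(b + 4)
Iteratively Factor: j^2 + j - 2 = (j + 2)*(j - 1)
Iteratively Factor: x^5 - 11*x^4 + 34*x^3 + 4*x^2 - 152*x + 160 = (x - 2)*(x^4 - 9*x^3 + 16*x^2 + 36*x - 80) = (x - 5)*(x - 2)*(x^3 - 4*x^2 - 4*x + 16) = (x - 5)*(x - 4)*(x - 2)*(x^2 - 4) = (x - 5)*(x - 4)*(x - 2)^2*(x + 2)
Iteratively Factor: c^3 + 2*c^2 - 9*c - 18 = (c + 3)*(c^2 - c - 6) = (c + 2)*(c + 3)*(c - 3)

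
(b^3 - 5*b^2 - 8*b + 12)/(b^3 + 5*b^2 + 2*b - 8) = (b - 6)/(b + 4)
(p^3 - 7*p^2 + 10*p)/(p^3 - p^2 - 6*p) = (-p^2 + 7*p - 10)/(-p^2 + p + 6)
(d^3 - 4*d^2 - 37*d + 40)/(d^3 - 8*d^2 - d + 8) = (d + 5)/(d + 1)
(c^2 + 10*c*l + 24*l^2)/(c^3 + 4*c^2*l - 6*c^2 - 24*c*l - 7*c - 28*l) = (c + 6*l)/(c^2 - 6*c - 7)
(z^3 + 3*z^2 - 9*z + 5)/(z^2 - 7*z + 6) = (z^2 + 4*z - 5)/(z - 6)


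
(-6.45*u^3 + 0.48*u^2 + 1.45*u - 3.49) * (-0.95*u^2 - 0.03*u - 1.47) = 6.1275*u^5 - 0.2625*u^4 + 8.0896*u^3 + 2.5664*u^2 - 2.0268*u + 5.1303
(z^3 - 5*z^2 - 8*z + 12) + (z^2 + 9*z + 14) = z^3 - 4*z^2 + z + 26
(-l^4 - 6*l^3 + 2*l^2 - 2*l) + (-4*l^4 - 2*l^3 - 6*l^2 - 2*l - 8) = -5*l^4 - 8*l^3 - 4*l^2 - 4*l - 8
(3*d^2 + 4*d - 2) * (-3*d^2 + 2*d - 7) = -9*d^4 - 6*d^3 - 7*d^2 - 32*d + 14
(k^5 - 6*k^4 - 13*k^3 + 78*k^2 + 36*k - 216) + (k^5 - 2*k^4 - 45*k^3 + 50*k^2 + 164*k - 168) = 2*k^5 - 8*k^4 - 58*k^3 + 128*k^2 + 200*k - 384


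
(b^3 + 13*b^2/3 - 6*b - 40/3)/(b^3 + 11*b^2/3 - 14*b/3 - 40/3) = (3*b^2 + 19*b + 20)/(3*b^2 + 17*b + 20)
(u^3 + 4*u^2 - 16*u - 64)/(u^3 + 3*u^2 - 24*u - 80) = (u - 4)/(u - 5)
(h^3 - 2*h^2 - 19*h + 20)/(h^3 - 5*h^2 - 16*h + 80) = (h - 1)/(h - 4)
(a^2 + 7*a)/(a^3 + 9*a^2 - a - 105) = a/(a^2 + 2*a - 15)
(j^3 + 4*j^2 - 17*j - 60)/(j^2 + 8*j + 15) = j - 4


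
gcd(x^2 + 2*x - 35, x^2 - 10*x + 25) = x - 5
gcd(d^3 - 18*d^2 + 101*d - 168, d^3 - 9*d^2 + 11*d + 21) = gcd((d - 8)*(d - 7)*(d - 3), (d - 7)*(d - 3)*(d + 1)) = d^2 - 10*d + 21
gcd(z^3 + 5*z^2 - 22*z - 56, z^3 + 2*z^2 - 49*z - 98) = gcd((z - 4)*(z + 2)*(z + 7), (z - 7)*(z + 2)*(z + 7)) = z^2 + 9*z + 14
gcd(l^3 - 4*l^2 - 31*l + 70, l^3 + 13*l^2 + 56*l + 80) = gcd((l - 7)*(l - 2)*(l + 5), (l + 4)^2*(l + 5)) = l + 5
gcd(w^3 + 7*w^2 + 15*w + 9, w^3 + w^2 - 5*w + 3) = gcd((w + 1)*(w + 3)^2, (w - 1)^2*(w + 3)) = w + 3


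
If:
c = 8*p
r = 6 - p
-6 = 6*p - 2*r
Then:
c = 6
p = 3/4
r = 21/4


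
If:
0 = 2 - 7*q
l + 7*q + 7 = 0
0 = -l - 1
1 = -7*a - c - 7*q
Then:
No Solution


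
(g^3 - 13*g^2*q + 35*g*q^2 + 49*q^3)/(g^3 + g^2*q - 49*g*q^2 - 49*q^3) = (g - 7*q)/(g + 7*q)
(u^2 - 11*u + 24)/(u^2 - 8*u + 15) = (u - 8)/(u - 5)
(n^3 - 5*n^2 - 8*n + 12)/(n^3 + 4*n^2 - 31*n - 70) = (n^2 - 7*n + 6)/(n^2 + 2*n - 35)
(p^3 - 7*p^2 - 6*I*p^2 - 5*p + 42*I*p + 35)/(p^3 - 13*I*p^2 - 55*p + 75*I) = (p^2 - p*(7 + I) + 7*I)/(p^2 - 8*I*p - 15)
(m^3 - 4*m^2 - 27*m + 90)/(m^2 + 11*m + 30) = (m^2 - 9*m + 18)/(m + 6)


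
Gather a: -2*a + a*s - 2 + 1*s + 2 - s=a*(s - 2)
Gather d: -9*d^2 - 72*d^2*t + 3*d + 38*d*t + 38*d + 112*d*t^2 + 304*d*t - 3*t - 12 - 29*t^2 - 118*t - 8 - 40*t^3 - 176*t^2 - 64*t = d^2*(-72*t - 9) + d*(112*t^2 + 342*t + 41) - 40*t^3 - 205*t^2 - 185*t - 20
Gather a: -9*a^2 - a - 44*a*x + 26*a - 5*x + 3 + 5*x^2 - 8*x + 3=-9*a^2 + a*(25 - 44*x) + 5*x^2 - 13*x + 6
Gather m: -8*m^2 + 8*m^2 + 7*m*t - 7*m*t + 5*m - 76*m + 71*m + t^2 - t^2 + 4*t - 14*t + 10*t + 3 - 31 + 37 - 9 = 0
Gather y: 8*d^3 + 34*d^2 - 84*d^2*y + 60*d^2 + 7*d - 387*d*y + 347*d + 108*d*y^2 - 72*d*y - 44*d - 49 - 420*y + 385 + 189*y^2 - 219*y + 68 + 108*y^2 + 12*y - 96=8*d^3 + 94*d^2 + 310*d + y^2*(108*d + 297) + y*(-84*d^2 - 459*d - 627) + 308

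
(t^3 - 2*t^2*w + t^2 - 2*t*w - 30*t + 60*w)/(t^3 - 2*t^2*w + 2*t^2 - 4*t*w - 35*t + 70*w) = (t + 6)/(t + 7)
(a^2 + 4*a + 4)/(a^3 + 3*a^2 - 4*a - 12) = (a + 2)/(a^2 + a - 6)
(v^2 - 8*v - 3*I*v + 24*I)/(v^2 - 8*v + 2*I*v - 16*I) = (v - 3*I)/(v + 2*I)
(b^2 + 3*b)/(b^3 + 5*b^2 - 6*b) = (b + 3)/(b^2 + 5*b - 6)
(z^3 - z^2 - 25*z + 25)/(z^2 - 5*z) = z + 4 - 5/z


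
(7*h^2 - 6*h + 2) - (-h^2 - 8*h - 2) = 8*h^2 + 2*h + 4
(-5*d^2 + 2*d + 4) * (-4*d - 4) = 20*d^3 + 12*d^2 - 24*d - 16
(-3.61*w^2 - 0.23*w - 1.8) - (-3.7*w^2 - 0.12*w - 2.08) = 0.0900000000000003*w^2 - 0.11*w + 0.28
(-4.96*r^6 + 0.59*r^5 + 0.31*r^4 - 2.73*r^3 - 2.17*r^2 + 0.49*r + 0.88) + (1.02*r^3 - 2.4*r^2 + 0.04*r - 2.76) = -4.96*r^6 + 0.59*r^5 + 0.31*r^4 - 1.71*r^3 - 4.57*r^2 + 0.53*r - 1.88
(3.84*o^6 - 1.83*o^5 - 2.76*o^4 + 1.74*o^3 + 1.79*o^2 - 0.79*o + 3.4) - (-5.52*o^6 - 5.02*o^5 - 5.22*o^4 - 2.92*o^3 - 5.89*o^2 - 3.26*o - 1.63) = 9.36*o^6 + 3.19*o^5 + 2.46*o^4 + 4.66*o^3 + 7.68*o^2 + 2.47*o + 5.03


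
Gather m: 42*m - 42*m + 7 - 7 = 0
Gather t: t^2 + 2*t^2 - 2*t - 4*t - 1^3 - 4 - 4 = 3*t^2 - 6*t - 9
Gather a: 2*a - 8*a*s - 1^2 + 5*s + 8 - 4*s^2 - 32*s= a*(2 - 8*s) - 4*s^2 - 27*s + 7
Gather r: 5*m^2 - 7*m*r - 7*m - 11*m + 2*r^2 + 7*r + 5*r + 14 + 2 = 5*m^2 - 18*m + 2*r^2 + r*(12 - 7*m) + 16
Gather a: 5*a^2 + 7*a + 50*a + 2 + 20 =5*a^2 + 57*a + 22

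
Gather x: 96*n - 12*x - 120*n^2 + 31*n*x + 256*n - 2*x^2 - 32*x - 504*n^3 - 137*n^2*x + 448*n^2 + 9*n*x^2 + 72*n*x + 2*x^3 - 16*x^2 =-504*n^3 + 328*n^2 + 352*n + 2*x^3 + x^2*(9*n - 18) + x*(-137*n^2 + 103*n - 44)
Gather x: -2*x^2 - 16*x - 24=-2*x^2 - 16*x - 24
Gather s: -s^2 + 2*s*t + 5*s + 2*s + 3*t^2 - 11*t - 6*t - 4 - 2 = -s^2 + s*(2*t + 7) + 3*t^2 - 17*t - 6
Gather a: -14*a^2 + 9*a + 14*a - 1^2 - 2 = -14*a^2 + 23*a - 3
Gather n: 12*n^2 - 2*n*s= 12*n^2 - 2*n*s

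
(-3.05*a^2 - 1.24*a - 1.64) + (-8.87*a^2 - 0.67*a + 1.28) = -11.92*a^2 - 1.91*a - 0.36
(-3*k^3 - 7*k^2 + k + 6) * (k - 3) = -3*k^4 + 2*k^3 + 22*k^2 + 3*k - 18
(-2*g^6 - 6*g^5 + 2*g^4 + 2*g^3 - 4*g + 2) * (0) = 0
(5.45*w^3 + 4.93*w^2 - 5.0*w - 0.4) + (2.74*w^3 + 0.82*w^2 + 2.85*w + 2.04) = 8.19*w^3 + 5.75*w^2 - 2.15*w + 1.64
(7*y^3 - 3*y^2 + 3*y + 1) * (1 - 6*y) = -42*y^4 + 25*y^3 - 21*y^2 - 3*y + 1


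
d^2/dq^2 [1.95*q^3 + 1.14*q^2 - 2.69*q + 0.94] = 11.7*q + 2.28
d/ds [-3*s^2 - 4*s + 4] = -6*s - 4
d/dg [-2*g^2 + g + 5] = 1 - 4*g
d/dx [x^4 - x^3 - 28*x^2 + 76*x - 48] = 4*x^3 - 3*x^2 - 56*x + 76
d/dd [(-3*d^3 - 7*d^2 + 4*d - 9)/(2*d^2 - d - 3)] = (-6*d^4 + 6*d^3 + 26*d^2 + 78*d - 21)/(4*d^4 - 4*d^3 - 11*d^2 + 6*d + 9)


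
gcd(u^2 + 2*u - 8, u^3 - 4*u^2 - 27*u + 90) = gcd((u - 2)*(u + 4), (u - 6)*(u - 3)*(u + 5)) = 1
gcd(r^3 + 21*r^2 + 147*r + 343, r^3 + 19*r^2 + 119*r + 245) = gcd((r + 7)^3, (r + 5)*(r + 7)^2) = r^2 + 14*r + 49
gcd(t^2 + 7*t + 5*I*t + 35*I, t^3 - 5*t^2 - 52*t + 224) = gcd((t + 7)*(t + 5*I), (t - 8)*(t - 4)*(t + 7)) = t + 7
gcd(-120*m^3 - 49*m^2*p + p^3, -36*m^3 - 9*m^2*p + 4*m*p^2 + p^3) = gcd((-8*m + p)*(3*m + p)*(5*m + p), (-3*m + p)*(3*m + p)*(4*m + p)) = 3*m + p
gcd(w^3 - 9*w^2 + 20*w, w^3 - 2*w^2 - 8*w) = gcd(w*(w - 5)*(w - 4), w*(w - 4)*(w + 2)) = w^2 - 4*w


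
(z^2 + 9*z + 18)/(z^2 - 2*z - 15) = (z + 6)/(z - 5)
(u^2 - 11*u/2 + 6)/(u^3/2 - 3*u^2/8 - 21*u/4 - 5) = 4*(2*u - 3)/(4*u^2 + 13*u + 10)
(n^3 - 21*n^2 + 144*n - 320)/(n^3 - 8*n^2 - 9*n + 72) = (n^2 - 13*n + 40)/(n^2 - 9)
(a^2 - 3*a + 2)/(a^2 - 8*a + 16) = (a^2 - 3*a + 2)/(a^2 - 8*a + 16)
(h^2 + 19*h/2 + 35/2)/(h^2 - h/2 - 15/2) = (h + 7)/(h - 3)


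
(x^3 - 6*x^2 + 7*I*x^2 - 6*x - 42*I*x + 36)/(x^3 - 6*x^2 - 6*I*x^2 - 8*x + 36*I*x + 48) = (x^2 + 7*I*x - 6)/(x^2 - 6*I*x - 8)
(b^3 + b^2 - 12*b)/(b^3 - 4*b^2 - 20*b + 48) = b*(b - 3)/(b^2 - 8*b + 12)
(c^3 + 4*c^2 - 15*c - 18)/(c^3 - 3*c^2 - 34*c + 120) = (c^2 - 2*c - 3)/(c^2 - 9*c + 20)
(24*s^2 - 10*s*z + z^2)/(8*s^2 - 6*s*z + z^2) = (-6*s + z)/(-2*s + z)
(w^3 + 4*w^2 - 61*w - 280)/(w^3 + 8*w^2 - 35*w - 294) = (w^2 - 3*w - 40)/(w^2 + w - 42)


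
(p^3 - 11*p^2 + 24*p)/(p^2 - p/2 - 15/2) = 2*p*(p - 8)/(2*p + 5)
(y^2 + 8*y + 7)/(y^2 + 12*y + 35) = (y + 1)/(y + 5)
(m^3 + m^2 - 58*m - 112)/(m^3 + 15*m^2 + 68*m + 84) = (m - 8)/(m + 6)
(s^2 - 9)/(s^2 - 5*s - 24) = (s - 3)/(s - 8)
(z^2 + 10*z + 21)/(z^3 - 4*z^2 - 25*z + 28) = (z^2 + 10*z + 21)/(z^3 - 4*z^2 - 25*z + 28)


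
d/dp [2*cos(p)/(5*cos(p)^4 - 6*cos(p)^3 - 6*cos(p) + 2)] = 2*(15*(1 - cos(2*p))^2/4 - 9*cos(p) + 15*cos(2*p) - 3*cos(3*p) - 2)*sin(p)/(5*cos(p)^4 - 6*cos(p)^3 - 6*cos(p) + 2)^2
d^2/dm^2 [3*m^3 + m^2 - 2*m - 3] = 18*m + 2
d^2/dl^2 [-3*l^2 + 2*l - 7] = -6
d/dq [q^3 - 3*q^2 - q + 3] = 3*q^2 - 6*q - 1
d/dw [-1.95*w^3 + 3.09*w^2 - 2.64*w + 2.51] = -5.85*w^2 + 6.18*w - 2.64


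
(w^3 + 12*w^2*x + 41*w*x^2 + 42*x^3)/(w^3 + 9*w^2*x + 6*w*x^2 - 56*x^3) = (-w^2 - 5*w*x - 6*x^2)/(-w^2 - 2*w*x + 8*x^2)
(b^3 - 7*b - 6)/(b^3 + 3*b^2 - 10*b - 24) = (b + 1)/(b + 4)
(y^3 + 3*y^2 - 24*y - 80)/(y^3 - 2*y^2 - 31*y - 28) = (y^2 - y - 20)/(y^2 - 6*y - 7)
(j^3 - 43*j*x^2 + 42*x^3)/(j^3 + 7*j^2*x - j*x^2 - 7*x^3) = (j - 6*x)/(j + x)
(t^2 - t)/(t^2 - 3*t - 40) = t*(1 - t)/(-t^2 + 3*t + 40)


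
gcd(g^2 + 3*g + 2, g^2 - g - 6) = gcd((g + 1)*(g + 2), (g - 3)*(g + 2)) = g + 2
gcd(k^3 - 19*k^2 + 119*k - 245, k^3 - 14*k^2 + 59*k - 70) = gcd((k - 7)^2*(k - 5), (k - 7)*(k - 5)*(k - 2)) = k^2 - 12*k + 35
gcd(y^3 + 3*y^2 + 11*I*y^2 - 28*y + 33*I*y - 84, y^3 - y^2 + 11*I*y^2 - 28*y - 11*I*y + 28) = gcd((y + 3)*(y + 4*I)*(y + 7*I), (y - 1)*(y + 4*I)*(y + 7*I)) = y^2 + 11*I*y - 28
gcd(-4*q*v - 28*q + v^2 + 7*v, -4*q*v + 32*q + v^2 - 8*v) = 4*q - v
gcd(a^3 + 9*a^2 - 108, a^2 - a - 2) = 1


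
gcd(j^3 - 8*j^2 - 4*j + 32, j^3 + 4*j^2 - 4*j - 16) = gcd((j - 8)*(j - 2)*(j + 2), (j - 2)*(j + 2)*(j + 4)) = j^2 - 4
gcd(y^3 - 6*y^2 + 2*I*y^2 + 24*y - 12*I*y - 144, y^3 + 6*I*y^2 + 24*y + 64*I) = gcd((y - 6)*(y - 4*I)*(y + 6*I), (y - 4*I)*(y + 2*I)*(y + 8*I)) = y - 4*I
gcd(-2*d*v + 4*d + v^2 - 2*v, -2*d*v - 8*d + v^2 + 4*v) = -2*d + v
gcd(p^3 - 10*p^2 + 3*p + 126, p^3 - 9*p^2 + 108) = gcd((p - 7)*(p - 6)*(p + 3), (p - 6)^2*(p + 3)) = p^2 - 3*p - 18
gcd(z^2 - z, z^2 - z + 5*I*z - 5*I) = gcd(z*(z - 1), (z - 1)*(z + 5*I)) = z - 1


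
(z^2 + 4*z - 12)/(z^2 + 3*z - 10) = (z + 6)/(z + 5)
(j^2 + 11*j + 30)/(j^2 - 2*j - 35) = (j + 6)/(j - 7)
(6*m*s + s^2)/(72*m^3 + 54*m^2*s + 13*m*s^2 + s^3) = s/(12*m^2 + 7*m*s + s^2)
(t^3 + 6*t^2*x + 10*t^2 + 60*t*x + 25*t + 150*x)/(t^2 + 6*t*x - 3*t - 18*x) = (t^2 + 10*t + 25)/(t - 3)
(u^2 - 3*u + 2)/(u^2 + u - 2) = (u - 2)/(u + 2)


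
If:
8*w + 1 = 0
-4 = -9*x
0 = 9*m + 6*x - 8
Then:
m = 16/27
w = -1/8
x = 4/9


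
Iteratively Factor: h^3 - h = (h + 1)*(h^2 - h) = (h - 1)*(h + 1)*(h)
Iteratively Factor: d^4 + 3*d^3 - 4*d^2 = (d + 4)*(d^3 - d^2) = d*(d + 4)*(d^2 - d) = d*(d - 1)*(d + 4)*(d)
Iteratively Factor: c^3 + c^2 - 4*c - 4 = (c + 2)*(c^2 - c - 2) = (c + 1)*(c + 2)*(c - 2)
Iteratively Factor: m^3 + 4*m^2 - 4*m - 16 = (m + 4)*(m^2 - 4) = (m - 2)*(m + 4)*(m + 2)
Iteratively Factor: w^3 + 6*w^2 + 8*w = (w + 2)*(w^2 + 4*w) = w*(w + 2)*(w + 4)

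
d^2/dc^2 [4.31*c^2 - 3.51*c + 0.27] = 8.62000000000000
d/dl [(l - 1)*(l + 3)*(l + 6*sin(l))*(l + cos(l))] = -(l - 1)*(l + 3)*(l + 6*sin(l))*(sin(l) - 1) + (l - 1)*(l + 3)*(l + cos(l))*(6*cos(l) + 1) + (l - 1)*(l + 6*sin(l))*(l + cos(l)) + (l + 3)*(l + 6*sin(l))*(l + cos(l))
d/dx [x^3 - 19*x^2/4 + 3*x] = 3*x^2 - 19*x/2 + 3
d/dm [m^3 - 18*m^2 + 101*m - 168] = 3*m^2 - 36*m + 101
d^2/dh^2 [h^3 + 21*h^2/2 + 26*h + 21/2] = 6*h + 21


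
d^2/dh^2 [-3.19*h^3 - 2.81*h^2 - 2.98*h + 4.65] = -19.14*h - 5.62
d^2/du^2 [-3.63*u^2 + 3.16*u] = -7.26000000000000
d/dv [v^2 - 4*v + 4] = 2*v - 4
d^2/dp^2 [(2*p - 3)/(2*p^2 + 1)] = 4*(8*p^2*(2*p - 3) + 3*(1 - 2*p)*(2*p^2 + 1))/(2*p^2 + 1)^3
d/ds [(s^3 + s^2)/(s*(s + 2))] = (s^2 + 4*s + 2)/(s^2 + 4*s + 4)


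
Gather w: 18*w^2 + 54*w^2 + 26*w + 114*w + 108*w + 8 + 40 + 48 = 72*w^2 + 248*w + 96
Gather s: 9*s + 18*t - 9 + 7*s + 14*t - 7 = 16*s + 32*t - 16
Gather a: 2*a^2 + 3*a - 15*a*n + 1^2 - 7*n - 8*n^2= 2*a^2 + a*(3 - 15*n) - 8*n^2 - 7*n + 1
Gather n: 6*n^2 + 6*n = 6*n^2 + 6*n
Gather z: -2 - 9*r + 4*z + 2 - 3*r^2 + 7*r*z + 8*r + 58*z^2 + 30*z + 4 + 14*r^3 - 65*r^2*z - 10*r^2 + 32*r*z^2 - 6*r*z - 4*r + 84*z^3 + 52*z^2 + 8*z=14*r^3 - 13*r^2 - 5*r + 84*z^3 + z^2*(32*r + 110) + z*(-65*r^2 + r + 42) + 4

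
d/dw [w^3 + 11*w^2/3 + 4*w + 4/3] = 3*w^2 + 22*w/3 + 4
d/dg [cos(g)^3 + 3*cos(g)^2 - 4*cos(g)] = (-3*cos(g)^2 - 6*cos(g) + 4)*sin(g)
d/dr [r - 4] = 1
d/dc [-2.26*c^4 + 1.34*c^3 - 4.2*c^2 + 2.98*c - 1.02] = -9.04*c^3 + 4.02*c^2 - 8.4*c + 2.98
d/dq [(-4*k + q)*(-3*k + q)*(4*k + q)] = -16*k^2 - 6*k*q + 3*q^2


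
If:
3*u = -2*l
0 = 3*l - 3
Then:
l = 1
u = -2/3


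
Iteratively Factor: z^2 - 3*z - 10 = (z + 2)*(z - 5)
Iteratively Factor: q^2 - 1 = (q + 1)*(q - 1)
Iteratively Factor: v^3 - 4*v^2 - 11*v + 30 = (v + 3)*(v^2 - 7*v + 10) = (v - 2)*(v + 3)*(v - 5)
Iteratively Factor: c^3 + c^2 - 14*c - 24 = (c + 2)*(c^2 - c - 12) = (c + 2)*(c + 3)*(c - 4)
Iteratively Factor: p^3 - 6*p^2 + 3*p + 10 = (p - 2)*(p^2 - 4*p - 5) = (p - 2)*(p + 1)*(p - 5)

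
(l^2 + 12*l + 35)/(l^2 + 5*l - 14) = (l + 5)/(l - 2)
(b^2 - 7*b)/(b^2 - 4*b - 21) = b/(b + 3)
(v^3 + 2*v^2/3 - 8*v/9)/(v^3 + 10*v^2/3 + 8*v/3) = (v - 2/3)/(v + 2)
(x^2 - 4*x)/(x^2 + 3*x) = (x - 4)/(x + 3)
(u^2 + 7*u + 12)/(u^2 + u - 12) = (u + 3)/(u - 3)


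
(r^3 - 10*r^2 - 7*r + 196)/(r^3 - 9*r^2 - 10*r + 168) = (r - 7)/(r - 6)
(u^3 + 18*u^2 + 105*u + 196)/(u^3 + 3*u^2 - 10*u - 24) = (u^2 + 14*u + 49)/(u^2 - u - 6)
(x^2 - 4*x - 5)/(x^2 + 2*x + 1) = (x - 5)/(x + 1)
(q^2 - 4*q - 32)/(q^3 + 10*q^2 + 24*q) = (q - 8)/(q*(q + 6))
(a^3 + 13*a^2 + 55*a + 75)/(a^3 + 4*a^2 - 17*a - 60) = (a + 5)/(a - 4)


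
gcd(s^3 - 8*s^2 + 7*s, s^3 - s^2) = s^2 - s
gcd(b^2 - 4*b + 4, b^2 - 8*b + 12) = b - 2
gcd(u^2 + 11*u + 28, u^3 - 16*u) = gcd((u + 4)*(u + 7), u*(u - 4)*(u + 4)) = u + 4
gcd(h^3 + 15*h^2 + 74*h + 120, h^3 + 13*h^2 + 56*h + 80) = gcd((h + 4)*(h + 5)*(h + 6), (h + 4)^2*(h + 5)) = h^2 + 9*h + 20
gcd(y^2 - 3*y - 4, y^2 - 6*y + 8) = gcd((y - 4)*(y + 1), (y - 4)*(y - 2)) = y - 4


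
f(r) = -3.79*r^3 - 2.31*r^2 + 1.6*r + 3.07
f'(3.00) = -114.59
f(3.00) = -115.25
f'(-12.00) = -1580.24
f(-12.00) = 6200.35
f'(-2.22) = -44.18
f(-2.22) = 29.60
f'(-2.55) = -60.55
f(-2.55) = 46.81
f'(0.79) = -9.15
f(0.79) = 1.02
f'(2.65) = -90.49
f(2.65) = -79.44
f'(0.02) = 1.50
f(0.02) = 3.10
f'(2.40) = -74.98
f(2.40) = -58.79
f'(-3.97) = -159.26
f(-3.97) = 197.45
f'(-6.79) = -491.23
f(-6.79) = 1072.15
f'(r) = -11.37*r^2 - 4.62*r + 1.6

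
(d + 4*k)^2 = d^2 + 8*d*k + 16*k^2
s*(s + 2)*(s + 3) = s^3 + 5*s^2 + 6*s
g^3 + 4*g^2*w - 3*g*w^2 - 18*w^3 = (g - 2*w)*(g + 3*w)^2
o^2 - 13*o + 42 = (o - 7)*(o - 6)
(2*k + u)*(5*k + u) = 10*k^2 + 7*k*u + u^2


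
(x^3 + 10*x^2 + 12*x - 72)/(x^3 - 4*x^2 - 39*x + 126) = (x^2 + 4*x - 12)/(x^2 - 10*x + 21)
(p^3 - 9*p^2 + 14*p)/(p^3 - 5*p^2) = (p^2 - 9*p + 14)/(p*(p - 5))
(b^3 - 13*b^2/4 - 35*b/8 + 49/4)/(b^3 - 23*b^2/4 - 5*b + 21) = (b - 7/2)/(b - 6)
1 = 1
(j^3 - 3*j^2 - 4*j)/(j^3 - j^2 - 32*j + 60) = j*(j^2 - 3*j - 4)/(j^3 - j^2 - 32*j + 60)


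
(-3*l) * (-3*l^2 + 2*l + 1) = 9*l^3 - 6*l^2 - 3*l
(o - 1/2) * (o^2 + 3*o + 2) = o^3 + 5*o^2/2 + o/2 - 1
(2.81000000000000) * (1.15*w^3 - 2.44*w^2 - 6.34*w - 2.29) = 3.2315*w^3 - 6.8564*w^2 - 17.8154*w - 6.4349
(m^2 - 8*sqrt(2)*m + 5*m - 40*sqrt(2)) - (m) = m^2 - 8*sqrt(2)*m + 4*m - 40*sqrt(2)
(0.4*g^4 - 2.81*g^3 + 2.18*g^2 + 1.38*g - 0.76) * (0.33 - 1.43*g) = -0.572*g^5 + 4.1503*g^4 - 4.0447*g^3 - 1.254*g^2 + 1.5422*g - 0.2508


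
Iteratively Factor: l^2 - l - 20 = (l + 4)*(l - 5)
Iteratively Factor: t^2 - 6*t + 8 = (t - 4)*(t - 2)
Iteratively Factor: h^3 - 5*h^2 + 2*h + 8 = (h + 1)*(h^2 - 6*h + 8) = (h - 2)*(h + 1)*(h - 4)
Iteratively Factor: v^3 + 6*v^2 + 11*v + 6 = (v + 2)*(v^2 + 4*v + 3) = (v + 1)*(v + 2)*(v + 3)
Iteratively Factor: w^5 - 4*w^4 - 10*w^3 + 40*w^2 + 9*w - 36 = (w - 1)*(w^4 - 3*w^3 - 13*w^2 + 27*w + 36) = (w - 3)*(w - 1)*(w^3 - 13*w - 12) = (w - 4)*(w - 3)*(w - 1)*(w^2 + 4*w + 3) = (w - 4)*(w - 3)*(w - 1)*(w + 1)*(w + 3)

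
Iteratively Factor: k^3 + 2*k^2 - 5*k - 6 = (k - 2)*(k^2 + 4*k + 3) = (k - 2)*(k + 3)*(k + 1)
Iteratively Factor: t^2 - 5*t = (t)*(t - 5)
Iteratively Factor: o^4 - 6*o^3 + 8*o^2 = (o - 2)*(o^3 - 4*o^2) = o*(o - 2)*(o^2 - 4*o) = o*(o - 4)*(o - 2)*(o)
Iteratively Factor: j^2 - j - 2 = (j - 2)*(j + 1)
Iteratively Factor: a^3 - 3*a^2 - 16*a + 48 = (a + 4)*(a^2 - 7*a + 12) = (a - 4)*(a + 4)*(a - 3)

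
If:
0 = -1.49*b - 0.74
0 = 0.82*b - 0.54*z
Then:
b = -0.50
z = -0.75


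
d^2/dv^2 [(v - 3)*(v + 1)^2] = 6*v - 2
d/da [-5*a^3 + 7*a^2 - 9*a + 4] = -15*a^2 + 14*a - 9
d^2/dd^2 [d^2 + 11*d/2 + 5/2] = 2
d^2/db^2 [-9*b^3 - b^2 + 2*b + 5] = -54*b - 2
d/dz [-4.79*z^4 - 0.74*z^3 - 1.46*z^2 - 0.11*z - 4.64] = -19.16*z^3 - 2.22*z^2 - 2.92*z - 0.11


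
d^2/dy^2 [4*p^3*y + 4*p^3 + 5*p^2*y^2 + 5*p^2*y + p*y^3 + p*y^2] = 2*p*(5*p + 3*y + 1)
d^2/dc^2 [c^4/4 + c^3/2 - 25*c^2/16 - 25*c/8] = 3*c^2 + 3*c - 25/8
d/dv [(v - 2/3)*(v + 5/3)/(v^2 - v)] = 2*(-9*v^2 + 10*v - 5)/(9*v^2*(v^2 - 2*v + 1))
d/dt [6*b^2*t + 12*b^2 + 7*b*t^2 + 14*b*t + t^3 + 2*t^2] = 6*b^2 + 14*b*t + 14*b + 3*t^2 + 4*t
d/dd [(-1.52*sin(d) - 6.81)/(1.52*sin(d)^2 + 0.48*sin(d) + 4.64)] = (2.3104*sin(d)^2 + 20.7024*sin(d) - 3.784)*cos(d)/(2.3104*sin(d)^4 + 1.4592*sin(d)^3 + 14.336*sin(d)^2 + 4.4544*sin(d) + 21.5296)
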